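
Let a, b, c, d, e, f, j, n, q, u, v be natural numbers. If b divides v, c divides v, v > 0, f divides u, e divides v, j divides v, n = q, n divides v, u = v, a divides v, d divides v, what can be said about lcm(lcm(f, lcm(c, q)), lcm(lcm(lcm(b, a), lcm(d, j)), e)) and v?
lcm(lcm(f, lcm(c, q)), lcm(lcm(lcm(b, a), lcm(d, j)), e)) ≤ v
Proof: Since u = v and f divides u, f divides v. n = q and n divides v, thus q divides v. c divides v, so lcm(c, q) divides v. f divides v, so lcm(f, lcm(c, q)) divides v. Because b divides v and a divides v, lcm(b, a) divides v. d divides v and j divides v, so lcm(d, j) divides v. Since lcm(b, a) divides v, lcm(lcm(b, a), lcm(d, j)) divides v. Since e divides v, lcm(lcm(lcm(b, a), lcm(d, j)), e) divides v. Because lcm(f, lcm(c, q)) divides v, lcm(lcm(f, lcm(c, q)), lcm(lcm(lcm(b, a), lcm(d, j)), e)) divides v. Because v > 0, lcm(lcm(f, lcm(c, q)), lcm(lcm(lcm(b, a), lcm(d, j)), e)) ≤ v.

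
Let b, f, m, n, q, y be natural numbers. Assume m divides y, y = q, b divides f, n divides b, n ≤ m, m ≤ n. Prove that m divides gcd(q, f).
Since y = q and m divides y, m divides q. n ≤ m and m ≤ n, thus n = m. Because n divides b and b divides f, n divides f. n = m, so m divides f. m divides q, so m divides gcd(q, f).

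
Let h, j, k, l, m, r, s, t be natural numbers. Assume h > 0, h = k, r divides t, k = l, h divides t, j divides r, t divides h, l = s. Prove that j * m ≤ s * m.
h = k and k = l, thus h = l. Since l = s, h = s. Because t divides h and h divides t, t = h. Because r divides t, r divides h. Since j divides r, j divides h. Since h > 0, j ≤ h. Since h = s, j ≤ s. By multiplying by a non-negative, j * m ≤ s * m.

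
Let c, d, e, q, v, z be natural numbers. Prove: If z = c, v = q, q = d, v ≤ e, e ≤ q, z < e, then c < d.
Since v = q and v ≤ e, q ≤ e. e ≤ q, so e = q. Since z < e, z < q. Since q = d, z < d. z = c, so c < d.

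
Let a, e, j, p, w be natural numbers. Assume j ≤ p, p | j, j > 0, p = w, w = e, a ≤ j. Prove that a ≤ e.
p | j and j > 0, hence p ≤ j. Since j ≤ p, j = p. p = w, so j = w. Because w = e, j = e. Since a ≤ j, a ≤ e.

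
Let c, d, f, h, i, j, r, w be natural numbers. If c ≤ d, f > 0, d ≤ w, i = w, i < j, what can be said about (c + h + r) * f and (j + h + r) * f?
(c + h + r) * f < (j + h + r) * f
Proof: c ≤ d and d ≤ w, therefore c ≤ w. i = w and i < j, so w < j. c ≤ w, so c < j. Then c + h < j + h. Then c + h + r < j + h + r. Since f > 0, by multiplying by a positive, (c + h + r) * f < (j + h + r) * f.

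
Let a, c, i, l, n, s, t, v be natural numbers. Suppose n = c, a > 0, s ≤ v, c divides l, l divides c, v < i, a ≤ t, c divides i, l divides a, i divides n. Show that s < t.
Because c divides l and l divides c, c = l. n = c and i divides n, thus i divides c. c divides i, so i = c. s ≤ v and v < i, so s < i. Because i = c, s < c. Because c = l, s < l. l divides a and a > 0, hence l ≤ a. a ≤ t, so l ≤ t. s < l, so s < t.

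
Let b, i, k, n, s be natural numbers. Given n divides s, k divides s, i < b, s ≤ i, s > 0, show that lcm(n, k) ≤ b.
Since n divides s and k divides s, lcm(n, k) divides s. s > 0, so lcm(n, k) ≤ s. Since s ≤ i, lcm(n, k) ≤ i. i < b, so lcm(n, k) < b. Then lcm(n, k) ≤ b.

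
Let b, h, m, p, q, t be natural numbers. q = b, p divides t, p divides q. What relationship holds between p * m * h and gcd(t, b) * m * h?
p * m * h divides gcd(t, b) * m * h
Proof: q = b and p divides q, so p divides b. p divides t, so p divides gcd(t, b). Then p * m divides gcd(t, b) * m. Then p * m * h divides gcd(t, b) * m * h.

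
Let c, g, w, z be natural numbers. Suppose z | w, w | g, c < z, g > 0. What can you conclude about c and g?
c < g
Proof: Because z | w and w | g, z | g. Since g > 0, z ≤ g. c < z, so c < g.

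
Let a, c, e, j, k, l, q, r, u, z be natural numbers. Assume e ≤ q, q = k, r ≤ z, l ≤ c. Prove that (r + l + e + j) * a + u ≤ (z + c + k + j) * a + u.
r ≤ z and l ≤ c, therefore r + l ≤ z + c. From q = k and e ≤ q, e ≤ k. Because r + l ≤ z + c, r + l + e ≤ z + c + k. Then r + l + e + j ≤ z + c + k + j. Then (r + l + e + j) * a ≤ (z + c + k + j) * a. Then (r + l + e + j) * a + u ≤ (z + c + k + j) * a + u.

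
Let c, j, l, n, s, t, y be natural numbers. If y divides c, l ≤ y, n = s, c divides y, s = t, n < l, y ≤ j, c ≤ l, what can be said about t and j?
t < j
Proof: n = s and s = t, so n = t. c divides y and y divides c, hence c = y. Since c ≤ l, y ≤ l. Since l ≤ y, l = y. Because n < l, n < y. Since y ≤ j, n < j. Since n = t, t < j.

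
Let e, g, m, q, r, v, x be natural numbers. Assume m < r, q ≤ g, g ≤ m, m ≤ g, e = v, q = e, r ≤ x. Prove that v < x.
q = e and e = v, hence q = v. Because q ≤ g, v ≤ g. m ≤ g and g ≤ m, hence m = g. Since m < r and r ≤ x, m < x. Since m = g, g < x. v ≤ g, so v < x.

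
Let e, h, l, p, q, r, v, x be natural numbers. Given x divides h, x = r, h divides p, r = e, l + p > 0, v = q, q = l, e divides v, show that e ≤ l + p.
Since v = q and q = l, v = l. e divides v, so e divides l. x = r and x divides h, thus r divides h. Since h divides p, r divides p. r = e, so e divides p. e divides l, so e divides l + p. Since l + p > 0, e ≤ l + p.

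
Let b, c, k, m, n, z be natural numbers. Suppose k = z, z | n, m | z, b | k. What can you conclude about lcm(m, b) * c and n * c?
lcm(m, b) * c | n * c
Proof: Since k = z and b | k, b | z. m | z, so lcm(m, b) | z. Because z | n, lcm(m, b) | n. Then lcm(m, b) * c | n * c.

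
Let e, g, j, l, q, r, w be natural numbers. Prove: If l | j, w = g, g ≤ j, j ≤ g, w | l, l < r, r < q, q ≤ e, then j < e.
Because g ≤ j and j ≤ g, g = j. From w = g, w = j. w | l, so j | l. Since l | j, l = j. Because l < r and r < q, l < q. Since q ≤ e, l < e. l = j, so j < e.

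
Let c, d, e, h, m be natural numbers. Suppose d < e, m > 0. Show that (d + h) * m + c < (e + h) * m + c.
d < e, therefore d + h < e + h. Since m > 0, by multiplying by a positive, (d + h) * m < (e + h) * m. Then (d + h) * m + c < (e + h) * m + c.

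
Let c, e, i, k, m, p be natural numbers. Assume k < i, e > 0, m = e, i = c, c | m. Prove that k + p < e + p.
i = c and k < i, hence k < c. m = e and c | m, hence c | e. Since e > 0, c ≤ e. Since k < c, k < e. Then k + p < e + p.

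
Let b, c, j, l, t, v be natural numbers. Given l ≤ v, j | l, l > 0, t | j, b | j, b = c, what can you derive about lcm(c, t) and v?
lcm(c, t) ≤ v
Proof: b = c and b | j, therefore c | j. Since t | j, lcm(c, t) | j. Since j | l, lcm(c, t) | l. Since l > 0, lcm(c, t) ≤ l. l ≤ v, so lcm(c, t) ≤ v.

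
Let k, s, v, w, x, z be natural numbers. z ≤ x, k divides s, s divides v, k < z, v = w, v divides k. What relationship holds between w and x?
w < x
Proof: k divides s and s divides v, so k divides v. Since v divides k, k = v. From v = w, k = w. k < z and z ≤ x, so k < x. Since k = w, w < x.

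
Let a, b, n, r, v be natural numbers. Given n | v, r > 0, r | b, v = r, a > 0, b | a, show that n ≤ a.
From v = r and n | v, n | r. r > 0, so n ≤ r. r | b and b | a, hence r | a. From a > 0, r ≤ a. n ≤ r, so n ≤ a.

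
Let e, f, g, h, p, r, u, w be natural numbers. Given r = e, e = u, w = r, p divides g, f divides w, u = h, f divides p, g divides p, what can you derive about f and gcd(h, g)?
f divides gcd(h, g)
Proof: w = r and r = e, hence w = e. From e = u, w = u. Since u = h, w = h. Since f divides w, f divides h. p divides g and g divides p, hence p = g. Since f divides p, f divides g. Since f divides h, f divides gcd(h, g).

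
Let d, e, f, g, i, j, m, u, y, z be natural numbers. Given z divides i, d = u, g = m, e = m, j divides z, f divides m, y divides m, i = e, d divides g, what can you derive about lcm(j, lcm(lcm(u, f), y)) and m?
lcm(j, lcm(lcm(u, f), y)) divides m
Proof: i = e and e = m, hence i = m. Since z divides i, z divides m. Because j divides z, j divides m. From g = m and d divides g, d divides m. Since d = u, u divides m. Since f divides m, lcm(u, f) divides m. Since y divides m, lcm(lcm(u, f), y) divides m. From j divides m, lcm(j, lcm(lcm(u, f), y)) divides m.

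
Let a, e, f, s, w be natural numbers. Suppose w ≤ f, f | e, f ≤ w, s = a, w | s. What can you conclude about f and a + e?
f | a + e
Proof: Because w ≤ f and f ≤ w, w = f. s = a and w | s, thus w | a. Since w = f, f | a. Since f | e, f | a + e.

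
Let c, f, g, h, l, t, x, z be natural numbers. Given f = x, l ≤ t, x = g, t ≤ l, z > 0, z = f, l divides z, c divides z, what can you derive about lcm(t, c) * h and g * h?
lcm(t, c) * h ≤ g * h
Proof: z = f and f = x, therefore z = x. x = g, so z = g. l ≤ t and t ≤ l, therefore l = t. Since l divides z, t divides z. c divides z, so lcm(t, c) divides z. Since z > 0, lcm(t, c) ≤ z. Since z = g, lcm(t, c) ≤ g. By multiplying by a non-negative, lcm(t, c) * h ≤ g * h.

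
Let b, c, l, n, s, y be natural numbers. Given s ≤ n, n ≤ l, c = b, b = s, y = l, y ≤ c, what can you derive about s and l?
s = l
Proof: s ≤ n and n ≤ l, so s ≤ l. From c = b and b = s, c = s. y = l and y ≤ c, therefore l ≤ c. Since c = s, l ≤ s. s ≤ l, so s = l.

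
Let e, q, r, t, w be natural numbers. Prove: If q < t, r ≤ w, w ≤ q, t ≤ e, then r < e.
From r ≤ w and w ≤ q, r ≤ q. Because q < t and t ≤ e, q < e. r ≤ q, so r < e.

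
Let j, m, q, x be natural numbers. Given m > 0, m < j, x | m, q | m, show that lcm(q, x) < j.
q | m and x | m, therefore lcm(q, x) | m. Since m > 0, lcm(q, x) ≤ m. From m < j, lcm(q, x) < j.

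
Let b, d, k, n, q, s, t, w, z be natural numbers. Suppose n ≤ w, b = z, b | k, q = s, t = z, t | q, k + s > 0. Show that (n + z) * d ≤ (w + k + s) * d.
b = z and b | k, so z | k. From t = z and t | q, z | q. Since q = s, z | s. Since z | k, z | k + s. k + s > 0, so z ≤ k + s. Since n ≤ w, n + z ≤ w + k + s. Then (n + z) * d ≤ (w + k + s) * d.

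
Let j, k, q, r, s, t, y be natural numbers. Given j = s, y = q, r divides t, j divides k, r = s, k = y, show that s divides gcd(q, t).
Because k = y and y = q, k = q. Since j divides k, j divides q. j = s, so s divides q. From r = s and r divides t, s divides t. Since s divides q, s divides gcd(q, t).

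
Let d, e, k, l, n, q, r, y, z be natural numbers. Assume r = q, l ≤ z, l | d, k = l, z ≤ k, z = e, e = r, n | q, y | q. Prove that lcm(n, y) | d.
n | q and y | q, thus lcm(n, y) | q. Since e = r and r = q, e = q. k = l and z ≤ k, thus z ≤ l. Because l ≤ z, l = z. Since z = e, l = e. l | d, so e | d. e = q, so q | d. Since lcm(n, y) | q, lcm(n, y) | d.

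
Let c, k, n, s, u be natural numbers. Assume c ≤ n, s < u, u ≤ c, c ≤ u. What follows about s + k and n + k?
s + k < n + k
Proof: u ≤ c and c ≤ u, hence u = c. s < u, so s < c. Since c ≤ n, s < n. Then s + k < n + k.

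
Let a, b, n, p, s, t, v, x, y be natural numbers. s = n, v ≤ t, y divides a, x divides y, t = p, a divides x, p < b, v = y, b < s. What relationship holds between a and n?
a < n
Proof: a divides x and x divides y, therefore a divides y. Since y divides a, y = a. Since v = y, v = a. t = p and v ≤ t, thus v ≤ p. p < b and b < s, thus p < s. v ≤ p, so v < s. Because v = a, a < s. Since s = n, a < n.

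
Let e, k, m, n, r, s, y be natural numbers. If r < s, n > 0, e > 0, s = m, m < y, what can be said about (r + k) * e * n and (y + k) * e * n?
(r + k) * e * n < (y + k) * e * n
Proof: s = m and r < s, hence r < m. m < y, so r < y. Then r + k < y + k. e > 0, so (r + k) * e < (y + k) * e. Since n > 0, (r + k) * e * n < (y + k) * e * n.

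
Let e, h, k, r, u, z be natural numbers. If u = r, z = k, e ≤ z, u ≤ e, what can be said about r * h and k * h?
r * h ≤ k * h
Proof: u = r and u ≤ e, so r ≤ e. z = k and e ≤ z, so e ≤ k. r ≤ e, so r ≤ k. Then r * h ≤ k * h.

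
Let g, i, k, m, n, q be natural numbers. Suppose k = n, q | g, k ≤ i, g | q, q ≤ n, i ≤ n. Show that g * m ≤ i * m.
Because k = n and k ≤ i, n ≤ i. From i ≤ n, n = i. q | g and g | q, therefore q = g. Since q ≤ n, g ≤ n. n = i, so g ≤ i. Then g * m ≤ i * m.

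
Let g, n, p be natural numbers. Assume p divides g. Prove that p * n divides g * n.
p divides g. By multiplying both sides, p * n divides g * n.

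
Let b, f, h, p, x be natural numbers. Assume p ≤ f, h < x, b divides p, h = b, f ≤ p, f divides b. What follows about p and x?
p < x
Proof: Since f ≤ p and p ≤ f, f = p. f divides b, so p divides b. Since b divides p, b = p. h = b, so h = p. Since h < x, p < x.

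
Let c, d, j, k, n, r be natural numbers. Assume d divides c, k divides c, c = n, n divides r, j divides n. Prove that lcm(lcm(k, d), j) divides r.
Because k divides c and d divides c, lcm(k, d) divides c. Since c = n, lcm(k, d) divides n. j divides n, so lcm(lcm(k, d), j) divides n. Since n divides r, lcm(lcm(k, d), j) divides r.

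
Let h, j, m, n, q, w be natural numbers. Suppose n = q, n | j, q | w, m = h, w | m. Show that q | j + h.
n = q and n | j, thus q | j. m = h and w | m, so w | h. Since q | w, q | h. Since q | j, q | j + h.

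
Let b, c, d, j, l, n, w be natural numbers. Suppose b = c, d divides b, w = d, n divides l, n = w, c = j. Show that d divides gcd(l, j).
n = w and n divides l, so w divides l. w = d, so d divides l. b = c and c = j, so b = j. Since d divides b, d divides j. d divides l, so d divides gcd(l, j).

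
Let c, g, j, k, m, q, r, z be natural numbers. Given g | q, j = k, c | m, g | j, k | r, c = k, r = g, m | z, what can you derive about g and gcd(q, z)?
g | gcd(q, z)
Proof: r = g and k | r, thus k | g. j = k and g | j, therefore g | k. Since k | g, k = g. c = k, so c = g. c | m and m | z, therefore c | z. Since c = g, g | z. g | q, so g | gcd(q, z).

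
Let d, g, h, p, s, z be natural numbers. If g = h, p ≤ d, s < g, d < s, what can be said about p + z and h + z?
p + z < h + z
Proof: Because g = h and s < g, s < h. d < s, so d < h. p ≤ d, so p < h. Then p + z < h + z.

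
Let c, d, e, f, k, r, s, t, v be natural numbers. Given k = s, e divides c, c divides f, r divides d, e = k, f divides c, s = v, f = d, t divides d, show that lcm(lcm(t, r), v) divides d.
t divides d and r divides d, hence lcm(t, r) divides d. k = s and s = v, thus k = v. Since c divides f and f divides c, c = f. Because e divides c, e divides f. e = k, so k divides f. Since f = d, k divides d. Since k = v, v divides d. lcm(t, r) divides d, so lcm(lcm(t, r), v) divides d.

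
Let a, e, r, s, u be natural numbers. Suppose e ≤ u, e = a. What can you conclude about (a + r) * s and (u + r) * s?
(a + r) * s ≤ (u + r) * s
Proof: Because e = a and e ≤ u, a ≤ u. Then a + r ≤ u + r. By multiplying by a non-negative, (a + r) * s ≤ (u + r) * s.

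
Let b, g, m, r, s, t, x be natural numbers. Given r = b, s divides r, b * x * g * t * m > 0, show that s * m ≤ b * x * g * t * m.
From r = b and s divides r, s divides b. Then s divides b * x. Then s divides b * x * g. Then s divides b * x * g * t. Then s * m divides b * x * g * t * m. From b * x * g * t * m > 0, s * m ≤ b * x * g * t * m.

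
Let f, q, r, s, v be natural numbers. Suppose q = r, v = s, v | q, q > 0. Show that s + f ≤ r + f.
v = s and v | q, thus s | q. q > 0, so s ≤ q. Since q = r, s ≤ r. Then s + f ≤ r + f.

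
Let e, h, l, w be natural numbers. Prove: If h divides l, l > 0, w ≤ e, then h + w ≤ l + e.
h divides l and l > 0, so h ≤ l. Since w ≤ e, h + w ≤ l + e.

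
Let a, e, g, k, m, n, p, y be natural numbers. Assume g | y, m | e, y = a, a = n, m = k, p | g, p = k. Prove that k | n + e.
p = k and p | g, hence k | g. y = a and a = n, so y = n. g | y, so g | n. k | g, so k | n. m = k and m | e, hence k | e. Since k | n, k | n + e.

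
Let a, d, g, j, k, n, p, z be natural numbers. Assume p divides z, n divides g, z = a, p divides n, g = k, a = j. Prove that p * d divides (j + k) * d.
From z = a and a = j, z = j. p divides z, so p divides j. Since g = k and n divides g, n divides k. p divides n, so p divides k. p divides j, so p divides j + k. Then p * d divides (j + k) * d.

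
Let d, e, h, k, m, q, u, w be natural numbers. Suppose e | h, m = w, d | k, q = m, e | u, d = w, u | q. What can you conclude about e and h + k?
e | h + k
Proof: q = m and m = w, hence q = w. e | u and u | q, so e | q. q = w, so e | w. d = w and d | k, therefore w | k. Because e | w, e | k. e | h, so e | h + k.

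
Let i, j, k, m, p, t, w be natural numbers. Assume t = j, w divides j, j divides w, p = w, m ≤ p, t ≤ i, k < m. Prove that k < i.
k < m and m ≤ p, thus k < p. p = w, so k < w. j divides w and w divides j, so j = w. Since t = j, t = w. From t ≤ i, w ≤ i. k < w, so k < i.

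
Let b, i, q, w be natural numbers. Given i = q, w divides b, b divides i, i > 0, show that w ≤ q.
w divides b and b divides i, thus w divides i. Since i > 0, w ≤ i. Since i = q, w ≤ q.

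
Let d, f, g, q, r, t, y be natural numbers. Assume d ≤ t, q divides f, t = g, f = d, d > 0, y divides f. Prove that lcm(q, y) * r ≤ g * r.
q divides f and y divides f, therefore lcm(q, y) divides f. f = d, so lcm(q, y) divides d. d > 0, so lcm(q, y) ≤ d. Since t = g and d ≤ t, d ≤ g. Since lcm(q, y) ≤ d, lcm(q, y) ≤ g. By multiplying by a non-negative, lcm(q, y) * r ≤ g * r.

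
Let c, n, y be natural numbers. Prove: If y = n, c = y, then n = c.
c = y and y = n, therefore c = n. Then n = c.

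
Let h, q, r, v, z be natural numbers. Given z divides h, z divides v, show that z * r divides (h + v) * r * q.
From z divides h and z divides v, z divides h + v. Then z * r divides (h + v) * r. Then z * r divides (h + v) * r * q.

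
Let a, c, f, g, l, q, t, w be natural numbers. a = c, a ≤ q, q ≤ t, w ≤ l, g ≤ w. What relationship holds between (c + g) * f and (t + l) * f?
(c + g) * f ≤ (t + l) * f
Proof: a ≤ q and q ≤ t, hence a ≤ t. a = c, so c ≤ t. From g ≤ w and w ≤ l, g ≤ l. Since c ≤ t, c + g ≤ t + l. By multiplying by a non-negative, (c + g) * f ≤ (t + l) * f.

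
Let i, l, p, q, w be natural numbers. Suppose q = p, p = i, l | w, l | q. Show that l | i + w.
Since q = p and p = i, q = i. Since l | q, l | i. From l | w, l | i + w.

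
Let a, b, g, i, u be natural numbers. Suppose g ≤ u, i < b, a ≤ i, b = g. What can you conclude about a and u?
a < u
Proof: a ≤ i and i < b, therefore a < b. b = g, so a < g. g ≤ u, so a < u.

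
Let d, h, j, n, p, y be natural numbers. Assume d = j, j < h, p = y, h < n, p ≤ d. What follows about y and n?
y < n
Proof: d = j and p ≤ d, so p ≤ j. From j < h and h < n, j < n. Since p ≤ j, p < n. Since p = y, y < n.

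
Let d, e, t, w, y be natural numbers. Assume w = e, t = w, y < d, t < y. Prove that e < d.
Since t = w and t < y, w < y. From y < d, w < d. Since w = e, e < d.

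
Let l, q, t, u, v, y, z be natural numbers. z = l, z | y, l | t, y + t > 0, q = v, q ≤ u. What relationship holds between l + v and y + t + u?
l + v ≤ y + t + u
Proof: z = l and z | y, thus l | y. l | t, so l | y + t. Because y + t > 0, l ≤ y + t. q = v and q ≤ u, hence v ≤ u. l ≤ y + t, so l + v ≤ y + t + u.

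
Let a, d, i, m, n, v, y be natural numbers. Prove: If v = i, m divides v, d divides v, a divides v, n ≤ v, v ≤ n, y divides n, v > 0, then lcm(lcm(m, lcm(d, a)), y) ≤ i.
Because d divides v and a divides v, lcm(d, a) divides v. From m divides v, lcm(m, lcm(d, a)) divides v. Because n ≤ v and v ≤ n, n = v. From y divides n, y divides v. Since lcm(m, lcm(d, a)) divides v, lcm(lcm(m, lcm(d, a)), y) divides v. Since v > 0, lcm(lcm(m, lcm(d, a)), y) ≤ v. Since v = i, lcm(lcm(m, lcm(d, a)), y) ≤ i.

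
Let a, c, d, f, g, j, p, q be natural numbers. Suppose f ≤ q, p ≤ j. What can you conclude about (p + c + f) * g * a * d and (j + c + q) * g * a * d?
(p + c + f) * g * a * d ≤ (j + c + q) * g * a * d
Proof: Since p ≤ j, p + c ≤ j + c. Since f ≤ q, p + c + f ≤ j + c + q. By multiplying by a non-negative, (p + c + f) * g ≤ (j + c + q) * g. By multiplying by a non-negative, (p + c + f) * g * a ≤ (j + c + q) * g * a. By multiplying by a non-negative, (p + c + f) * g * a * d ≤ (j + c + q) * g * a * d.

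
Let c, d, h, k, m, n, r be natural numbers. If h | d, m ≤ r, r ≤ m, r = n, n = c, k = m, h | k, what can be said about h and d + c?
h | d + c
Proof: m ≤ r and r ≤ m, therefore m = r. Since r = n, m = n. Since n = c, m = c. From k = m and h | k, h | m. From m = c, h | c. Since h | d, h | d + c.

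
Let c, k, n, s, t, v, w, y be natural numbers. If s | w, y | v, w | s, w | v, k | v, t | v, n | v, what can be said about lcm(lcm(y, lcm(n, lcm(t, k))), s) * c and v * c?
lcm(lcm(y, lcm(n, lcm(t, k))), s) * c | v * c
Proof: t | v and k | v, thus lcm(t, k) | v. n | v, so lcm(n, lcm(t, k)) | v. y | v, so lcm(y, lcm(n, lcm(t, k))) | v. Because w | s and s | w, w = s. Since w | v, s | v. lcm(y, lcm(n, lcm(t, k))) | v, so lcm(lcm(y, lcm(n, lcm(t, k))), s) | v. Then lcm(lcm(y, lcm(n, lcm(t, k))), s) * c | v * c.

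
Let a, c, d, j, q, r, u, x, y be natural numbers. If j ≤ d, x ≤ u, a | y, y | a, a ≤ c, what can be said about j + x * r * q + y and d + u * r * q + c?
j + x * r * q + y ≤ d + u * r * q + c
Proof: x ≤ u, therefore x * r ≤ u * r. Then x * r * q ≤ u * r * q. j ≤ d, so j + x * r * q ≤ d + u * r * q. From a | y and y | a, a = y. a ≤ c, so y ≤ c. Since j + x * r * q ≤ d + u * r * q, j + x * r * q + y ≤ d + u * r * q + c.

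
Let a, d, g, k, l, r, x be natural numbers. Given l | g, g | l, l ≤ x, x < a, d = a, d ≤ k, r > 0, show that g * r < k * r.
l | g and g | l, therefore l = g. l ≤ x and x < a, so l < a. d = a and d ≤ k, hence a ≤ k. Because l < a, l < k. Since l = g, g < k. Since r > 0, g * r < k * r.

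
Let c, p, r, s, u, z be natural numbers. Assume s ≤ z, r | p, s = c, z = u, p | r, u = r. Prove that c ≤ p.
Since z = u and u = r, z = r. From r | p and p | r, r = p. z = r, so z = p. s = c and s ≤ z, therefore c ≤ z. z = p, so c ≤ p.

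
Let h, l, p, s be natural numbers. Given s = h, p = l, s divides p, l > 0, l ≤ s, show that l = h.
p = l and s divides p, hence s divides l. Since l > 0, s ≤ l. Because l ≤ s, l = s. Since s = h, l = h.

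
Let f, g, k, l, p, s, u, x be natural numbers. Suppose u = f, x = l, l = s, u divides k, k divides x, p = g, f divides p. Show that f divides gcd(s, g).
x = l and l = s, therefore x = s. u divides k and k divides x, so u divides x. x = s, so u divides s. u = f, so f divides s. Since p = g and f divides p, f divides g. Because f divides s, f divides gcd(s, g).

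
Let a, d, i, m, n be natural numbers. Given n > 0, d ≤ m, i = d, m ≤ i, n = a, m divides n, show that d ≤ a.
From i = d and m ≤ i, m ≤ d. From d ≤ m, m = d. m divides n, so d divides n. n > 0, so d ≤ n. n = a, so d ≤ a.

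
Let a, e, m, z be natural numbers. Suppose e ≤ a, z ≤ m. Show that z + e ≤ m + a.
z ≤ m and e ≤ a. By adding inequalities, z + e ≤ m + a.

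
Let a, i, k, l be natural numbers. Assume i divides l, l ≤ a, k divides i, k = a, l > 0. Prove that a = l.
k = a and k divides i, thus a divides i. From i divides l, a divides l. Since l > 0, a ≤ l. Since l ≤ a, a = l.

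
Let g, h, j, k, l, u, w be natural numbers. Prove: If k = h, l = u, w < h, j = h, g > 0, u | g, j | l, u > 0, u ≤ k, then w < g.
k = h and u ≤ k, thus u ≤ h. Since l = u and j | l, j | u. From j = h, h | u. u > 0, so h ≤ u. From u ≤ h, u = h. Because u | g and g > 0, u ≤ g. Because u = h, h ≤ g. Since w < h, w < g.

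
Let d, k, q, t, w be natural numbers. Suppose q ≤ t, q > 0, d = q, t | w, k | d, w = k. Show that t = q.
w = k and t | w, thus t | k. Since k | d, t | d. From d = q, t | q. q > 0, so t ≤ q. Because q ≤ t, t = q.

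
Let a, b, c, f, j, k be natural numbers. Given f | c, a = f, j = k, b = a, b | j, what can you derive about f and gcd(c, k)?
f | gcd(c, k)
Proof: b = a and a = f, so b = f. j = k and b | j, thus b | k. b = f, so f | k. f | c, so f | gcd(c, k).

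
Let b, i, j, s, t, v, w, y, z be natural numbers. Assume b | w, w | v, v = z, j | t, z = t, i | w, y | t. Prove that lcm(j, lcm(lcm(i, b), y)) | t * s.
v = z and z = t, hence v = t. i | w and b | w, hence lcm(i, b) | w. w | v, so lcm(i, b) | v. Since v = t, lcm(i, b) | t. y | t, so lcm(lcm(i, b), y) | t. From j | t, lcm(j, lcm(lcm(i, b), y)) | t. Then lcm(j, lcm(lcm(i, b), y)) | t * s.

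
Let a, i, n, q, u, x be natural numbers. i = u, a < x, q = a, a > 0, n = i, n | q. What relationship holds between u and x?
u < x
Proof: From n = i and n | q, i | q. Since q = a, i | a. Since a > 0, i ≤ a. a < x, so i < x. i = u, so u < x.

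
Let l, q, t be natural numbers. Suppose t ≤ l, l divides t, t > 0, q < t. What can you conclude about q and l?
q < l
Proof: Because l divides t and t > 0, l ≤ t. Since t ≤ l, t = l. Since q < t, q < l.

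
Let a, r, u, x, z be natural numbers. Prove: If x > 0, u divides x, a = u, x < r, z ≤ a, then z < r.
a = u and z ≤ a, so z ≤ u. u divides x and x > 0, thus u ≤ x. Since x < r, u < r. z ≤ u, so z < r.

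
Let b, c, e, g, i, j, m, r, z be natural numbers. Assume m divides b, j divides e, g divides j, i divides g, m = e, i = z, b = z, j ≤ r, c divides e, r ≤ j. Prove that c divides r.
j ≤ r and r ≤ j, so j = r. b = z and m divides b, therefore m divides z. Because m = e, e divides z. i = z and i divides g, hence z divides g. Because e divides z, e divides g. g divides j, so e divides j. Since j divides e, e = j. c divides e, so c divides j. j = r, so c divides r.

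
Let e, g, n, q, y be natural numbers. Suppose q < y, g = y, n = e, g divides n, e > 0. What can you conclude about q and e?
q < e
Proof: n = e and g divides n, so g divides e. g = y, so y divides e. Since e > 0, y ≤ e. Since q < y, q < e.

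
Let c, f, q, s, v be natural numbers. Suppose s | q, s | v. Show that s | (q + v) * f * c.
Because s | q and s | v, s | q + v. Then s | (q + v) * f. Then s | (q + v) * f * c.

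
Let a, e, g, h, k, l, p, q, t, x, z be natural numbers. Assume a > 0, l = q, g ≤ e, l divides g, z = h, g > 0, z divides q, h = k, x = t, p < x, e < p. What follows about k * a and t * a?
k * a < t * a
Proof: z = h and h = k, thus z = k. l = q and l divides g, therefore q divides g. Since z divides q, z divides g. g > 0, so z ≤ g. g ≤ e and e < p, therefore g < p. z ≤ g, so z < p. Since z = k, k < p. x = t and p < x, so p < t. Since k < p, k < t. Since a > 0, by multiplying by a positive, k * a < t * a.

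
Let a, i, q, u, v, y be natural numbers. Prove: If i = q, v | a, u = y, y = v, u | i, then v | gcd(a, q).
Because i = q and u | i, u | q. Since u = y, y | q. Since y = v, v | q. v | a, so v | gcd(a, q).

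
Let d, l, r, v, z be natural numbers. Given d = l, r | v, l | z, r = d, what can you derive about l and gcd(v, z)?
l | gcd(v, z)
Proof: Because r = d and d = l, r = l. r | v, so l | v. l | z, so l | gcd(v, z).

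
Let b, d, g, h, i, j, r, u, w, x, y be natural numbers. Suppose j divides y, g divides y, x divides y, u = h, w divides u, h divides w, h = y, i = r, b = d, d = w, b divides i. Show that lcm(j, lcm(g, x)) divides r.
g divides y and x divides y, so lcm(g, x) divides y. From j divides y, lcm(j, lcm(g, x)) divides y. u = h and w divides u, therefore w divides h. h divides w, so w = h. Since h = y, w = y. b = d and d = w, hence b = w. b divides i, so w divides i. i = r, so w divides r. From w = y, y divides r. lcm(j, lcm(g, x)) divides y, so lcm(j, lcm(g, x)) divides r.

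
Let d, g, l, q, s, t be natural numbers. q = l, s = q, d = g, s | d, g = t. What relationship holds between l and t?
l | t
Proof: Since s = q and q = l, s = l. d = g and s | d, therefore s | g. g = t, so s | t. s = l, so l | t.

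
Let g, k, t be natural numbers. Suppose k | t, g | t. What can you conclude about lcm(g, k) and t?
lcm(g, k) | t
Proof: Since g | t and k | t, because lcm divides any common multiple, lcm(g, k) | t.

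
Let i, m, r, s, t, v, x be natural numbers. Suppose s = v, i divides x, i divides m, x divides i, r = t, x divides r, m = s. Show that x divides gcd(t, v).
r = t and x divides r, thus x divides t. m = s and s = v, so m = v. i divides x and x divides i, hence i = x. Since i divides m, x divides m. Since m = v, x divides v. Since x divides t, x divides gcd(t, v).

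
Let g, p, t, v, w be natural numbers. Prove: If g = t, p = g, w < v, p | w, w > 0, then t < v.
From p = g and g = t, p = t. From p | w and w > 0, p ≤ w. Since p = t, t ≤ w. Since w < v, t < v.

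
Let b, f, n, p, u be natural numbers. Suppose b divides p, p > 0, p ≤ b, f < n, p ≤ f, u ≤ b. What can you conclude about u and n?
u < n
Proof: b divides p and p > 0, therefore b ≤ p. p ≤ b, so b = p. Since u ≤ b, u ≤ p. p ≤ f and f < n, thus p < n. u ≤ p, so u < n.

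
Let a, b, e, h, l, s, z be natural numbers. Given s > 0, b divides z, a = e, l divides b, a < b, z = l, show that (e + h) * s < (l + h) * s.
z = l and b divides z, therefore b divides l. Since l divides b, b = l. Since a = e and a < b, e < b. Since b = l, e < l. Then e + h < l + h. Combined with s > 0, by multiplying by a positive, (e + h) * s < (l + h) * s.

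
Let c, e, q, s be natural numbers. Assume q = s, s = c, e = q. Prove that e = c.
Because e = q and q = s, e = s. Since s = c, e = c.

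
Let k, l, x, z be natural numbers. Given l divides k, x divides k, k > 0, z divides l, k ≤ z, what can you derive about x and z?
x ≤ z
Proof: z divides l and l divides k, thus z divides k. Since k > 0, z ≤ k. k ≤ z, so k = z. x divides k and k > 0, so x ≤ k. k = z, so x ≤ z.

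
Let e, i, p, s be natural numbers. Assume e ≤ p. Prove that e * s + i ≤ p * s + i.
e ≤ p, thus e * s ≤ p * s. Then e * s + i ≤ p * s + i.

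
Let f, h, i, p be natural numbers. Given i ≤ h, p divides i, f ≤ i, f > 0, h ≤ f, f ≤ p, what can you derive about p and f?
p = f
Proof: i ≤ h and h ≤ f, therefore i ≤ f. Since f ≤ i, i = f. p divides i, so p divides f. f > 0, so p ≤ f. f ≤ p, so p = f.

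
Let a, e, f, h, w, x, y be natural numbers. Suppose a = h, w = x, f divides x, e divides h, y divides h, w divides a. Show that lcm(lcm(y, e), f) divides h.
y divides h and e divides h, hence lcm(y, e) divides h. Because a = h and w divides a, w divides h. w = x, so x divides h. Because f divides x, f divides h. Since lcm(y, e) divides h, lcm(lcm(y, e), f) divides h.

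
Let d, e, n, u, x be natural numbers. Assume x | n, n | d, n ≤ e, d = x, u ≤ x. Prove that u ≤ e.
Since d = x and n | d, n | x. x | n, so n = x. Since n ≤ e, x ≤ e. u ≤ x, so u ≤ e.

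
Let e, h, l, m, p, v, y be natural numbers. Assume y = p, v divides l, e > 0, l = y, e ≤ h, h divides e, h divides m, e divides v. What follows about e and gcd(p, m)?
e divides gcd(p, m)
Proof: From l = y and y = p, l = p. e divides v and v divides l, therefore e divides l. l = p, so e divides p. h divides e and e > 0, hence h ≤ e. e ≤ h, so h = e. Since h divides m, e divides m. Because e divides p, e divides gcd(p, m).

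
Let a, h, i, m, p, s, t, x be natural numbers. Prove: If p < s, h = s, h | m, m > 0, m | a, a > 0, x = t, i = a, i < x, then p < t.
h = s and h | m, therefore s | m. Since m > 0, s ≤ m. Because p < s, p < m. Because m | a and a > 0, m ≤ a. i = a and i < x, thus a < x. Since x = t, a < t. Since m ≤ a, m < t. Since p < m, p < t.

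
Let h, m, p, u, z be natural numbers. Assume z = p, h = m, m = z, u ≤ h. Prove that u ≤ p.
h = m and m = z, therefore h = z. u ≤ h, so u ≤ z. Because z = p, u ≤ p.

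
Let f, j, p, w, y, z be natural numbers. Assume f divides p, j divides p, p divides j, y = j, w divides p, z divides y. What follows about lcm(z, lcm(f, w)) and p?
lcm(z, lcm(f, w)) divides p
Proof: j divides p and p divides j, so j = p. y = j, so y = p. Since z divides y, z divides p. From f divides p and w divides p, lcm(f, w) divides p. z divides p, so lcm(z, lcm(f, w)) divides p.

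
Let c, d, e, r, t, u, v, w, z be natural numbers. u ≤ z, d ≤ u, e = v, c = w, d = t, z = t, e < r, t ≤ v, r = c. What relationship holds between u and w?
u < w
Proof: From d = t and d ≤ u, t ≤ u. z = t and u ≤ z, so u ≤ t. t ≤ u, so t = u. Because t ≤ v, u ≤ v. Because r = c and c = w, r = w. Because e = v and e < r, v < r. r = w, so v < w. Since u ≤ v, u < w.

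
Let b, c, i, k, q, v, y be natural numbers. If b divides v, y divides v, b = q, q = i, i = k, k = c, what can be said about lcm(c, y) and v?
lcm(c, y) divides v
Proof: From q = i and i = k, q = k. Since k = c, q = c. b = q and b divides v, thus q divides v. q = c, so c divides v. Since y divides v, lcm(c, y) divides v.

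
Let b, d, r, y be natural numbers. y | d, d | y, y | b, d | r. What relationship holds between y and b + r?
y | b + r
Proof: d | y and y | d, so d = y. Since d | r, y | r. Because y | b, y | b + r.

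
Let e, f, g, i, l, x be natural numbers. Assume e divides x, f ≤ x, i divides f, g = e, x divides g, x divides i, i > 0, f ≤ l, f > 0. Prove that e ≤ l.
g = e and x divides g, thus x divides e. Since e divides x, x = e. x divides i and i > 0, therefore x ≤ i. i divides f and f > 0, hence i ≤ f. x ≤ i, so x ≤ f. f ≤ x, so f = x. f ≤ l, so x ≤ l. Because x = e, e ≤ l.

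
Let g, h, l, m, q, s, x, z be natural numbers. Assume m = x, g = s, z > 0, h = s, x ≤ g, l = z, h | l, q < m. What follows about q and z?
q < z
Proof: Because m = x and q < m, q < x. g = s and x ≤ g, thus x ≤ s. From h = s and h | l, s | l. l = z, so s | z. Because z > 0, s ≤ z. Since x ≤ s, x ≤ z. Since q < x, q < z.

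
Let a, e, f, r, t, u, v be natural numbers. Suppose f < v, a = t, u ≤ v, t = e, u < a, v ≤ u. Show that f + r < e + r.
u ≤ v and v ≤ u, hence u = v. a = t and t = e, thus a = e. u < a, so u < e. u = v, so v < e. f < v, so f < e. Then f + r < e + r.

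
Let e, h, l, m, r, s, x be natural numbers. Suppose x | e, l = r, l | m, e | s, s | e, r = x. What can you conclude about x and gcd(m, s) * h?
x | gcd(m, s) * h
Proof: Because l = r and r = x, l = x. Since l | m, x | m. Since e | s and s | e, e = s. Since x | e, x | s. Since x | m, x | gcd(m, s). Then x | gcd(m, s) * h.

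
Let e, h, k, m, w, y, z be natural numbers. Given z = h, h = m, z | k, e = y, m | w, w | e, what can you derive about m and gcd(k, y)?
m | gcd(k, y)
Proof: z = h and h = m, hence z = m. z | k, so m | k. m | w and w | e, so m | e. Since e = y, m | y. Since m | k, m | gcd(k, y).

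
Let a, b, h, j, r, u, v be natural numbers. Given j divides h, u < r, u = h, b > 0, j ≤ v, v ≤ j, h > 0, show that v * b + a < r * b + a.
j ≤ v and v ≤ j, so j = v. Since j divides h, v divides h. h > 0, so v ≤ h. u = h and u < r, hence h < r. v ≤ h, so v < r. Using b > 0, by multiplying by a positive, v * b < r * b. Then v * b + a < r * b + a.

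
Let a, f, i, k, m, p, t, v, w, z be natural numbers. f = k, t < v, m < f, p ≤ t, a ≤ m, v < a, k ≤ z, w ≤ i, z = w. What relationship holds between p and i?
p < i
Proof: p ≤ t and t < v, therefore p < v. Since f = k and m < f, m < k. a ≤ m, so a < k. z = w and k ≤ z, therefore k ≤ w. Because a < k, a < w. Since v < a, v < w. w ≤ i, so v < i. Since p < v, p < i.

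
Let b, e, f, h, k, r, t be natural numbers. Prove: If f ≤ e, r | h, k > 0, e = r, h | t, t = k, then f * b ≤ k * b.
From e = r and f ≤ e, f ≤ r. t = k and h | t, thus h | k. r | h, so r | k. k > 0, so r ≤ k. From f ≤ r, f ≤ k. Then f * b ≤ k * b.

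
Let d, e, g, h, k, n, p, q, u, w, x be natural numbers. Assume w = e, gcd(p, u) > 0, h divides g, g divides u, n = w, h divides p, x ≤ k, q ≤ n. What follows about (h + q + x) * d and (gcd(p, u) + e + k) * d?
(h + q + x) * d ≤ (gcd(p, u) + e + k) * d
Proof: h divides g and g divides u, thus h divides u. h divides p, so h divides gcd(p, u). From gcd(p, u) > 0, h ≤ gcd(p, u). Because n = w and q ≤ n, q ≤ w. Since w = e, q ≤ e. h ≤ gcd(p, u), so h + q ≤ gcd(p, u) + e. x ≤ k, so h + q + x ≤ gcd(p, u) + e + k. By multiplying by a non-negative, (h + q + x) * d ≤ (gcd(p, u) + e + k) * d.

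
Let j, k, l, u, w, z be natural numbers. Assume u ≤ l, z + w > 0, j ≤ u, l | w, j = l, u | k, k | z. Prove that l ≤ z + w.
Since j = l and j ≤ u, l ≤ u. u ≤ l, so u = l. u | k and k | z, thus u | z. u = l, so l | z. Because l | w, l | z + w. Because z + w > 0, l ≤ z + w.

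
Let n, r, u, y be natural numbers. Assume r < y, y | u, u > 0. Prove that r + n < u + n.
y | u and u > 0, hence y ≤ u. r < y, so r < u. Then r + n < u + n.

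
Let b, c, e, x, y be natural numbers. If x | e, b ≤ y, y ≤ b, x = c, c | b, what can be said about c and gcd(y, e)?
c | gcd(y, e)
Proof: Because b ≤ y and y ≤ b, b = y. c | b, so c | y. x = c and x | e, thus c | e. c | y, so c | gcd(y, e).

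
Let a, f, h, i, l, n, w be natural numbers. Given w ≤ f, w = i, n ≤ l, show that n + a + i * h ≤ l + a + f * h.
From n ≤ l, n + a ≤ l + a. w = i and w ≤ f, therefore i ≤ f. By multiplying by a non-negative, i * h ≤ f * h. n + a ≤ l + a, so n + a + i * h ≤ l + a + f * h.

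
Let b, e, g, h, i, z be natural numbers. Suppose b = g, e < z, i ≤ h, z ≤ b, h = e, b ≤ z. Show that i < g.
z ≤ b and b ≤ z, hence z = b. From b = g, z = g. h = e and i ≤ h, thus i ≤ e. e < z, so i < z. Since z = g, i < g.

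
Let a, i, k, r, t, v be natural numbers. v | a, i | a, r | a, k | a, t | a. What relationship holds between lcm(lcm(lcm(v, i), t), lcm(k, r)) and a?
lcm(lcm(lcm(v, i), t), lcm(k, r)) | a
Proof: Since v | a and i | a, lcm(v, i) | a. t | a, so lcm(lcm(v, i), t) | a. k | a and r | a, so lcm(k, r) | a. Since lcm(lcm(v, i), t) | a, lcm(lcm(lcm(v, i), t), lcm(k, r)) | a.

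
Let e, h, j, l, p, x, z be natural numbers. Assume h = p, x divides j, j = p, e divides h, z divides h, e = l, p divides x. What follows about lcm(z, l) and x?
lcm(z, l) divides x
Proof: j = p and x divides j, thus x divides p. p divides x, so p = x. Because h = p, h = x. Because e = l and e divides h, l divides h. Since z divides h, lcm(z, l) divides h. h = x, so lcm(z, l) divides x.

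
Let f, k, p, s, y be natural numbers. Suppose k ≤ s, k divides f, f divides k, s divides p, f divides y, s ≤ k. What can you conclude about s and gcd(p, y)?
s divides gcd(p, y)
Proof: Because k ≤ s and s ≤ k, k = s. f divides k and k divides f, so f = k. Since f divides y, k divides y. k = s, so s divides y. Since s divides p, s divides gcd(p, y).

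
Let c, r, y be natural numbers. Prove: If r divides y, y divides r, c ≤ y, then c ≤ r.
y divides r and r divides y, thus y = r. Because c ≤ y, c ≤ r.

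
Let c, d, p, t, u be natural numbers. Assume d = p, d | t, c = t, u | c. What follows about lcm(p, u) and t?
lcm(p, u) | t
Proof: d = p and d | t, therefore p | t. c = t and u | c, so u | t. Since p | t, lcm(p, u) | t.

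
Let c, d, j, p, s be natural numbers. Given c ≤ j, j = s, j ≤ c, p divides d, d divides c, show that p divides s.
Because c ≤ j and j ≤ c, c = j. j = s, so c = s. Because d divides c, d divides s. Since p divides d, p divides s.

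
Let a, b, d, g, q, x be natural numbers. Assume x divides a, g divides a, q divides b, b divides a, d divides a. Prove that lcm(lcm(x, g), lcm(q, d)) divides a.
From x divides a and g divides a, lcm(x, g) divides a. q divides b and b divides a, hence q divides a. d divides a, so lcm(q, d) divides a. Since lcm(x, g) divides a, lcm(lcm(x, g), lcm(q, d)) divides a.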